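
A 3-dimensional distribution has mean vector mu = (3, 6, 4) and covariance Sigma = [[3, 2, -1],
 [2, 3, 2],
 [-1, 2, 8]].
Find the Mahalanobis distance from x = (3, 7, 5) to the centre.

Step 1 — centre the observation: (x - mu) = (0, 1, 1).

Step 2 — invert Sigma (cofactor / det for 3×3, or solve directly):
  Sigma^{-1} = [[1.1765, -1.0588, 0.4118],
 [-1.0588, 1.3529, -0.4706],
 [0.4118, -0.4706, 0.2941]].

Step 3 — form the quadratic (x - mu)^T · Sigma^{-1} · (x - mu):
  Sigma^{-1} · (x - mu) = (-0.6471, 0.8824, -0.1765).
  (x - mu)^T · [Sigma^{-1} · (x - mu)] = (0)·(-0.6471) + (1)·(0.8824) + (1)·(-0.1765) = 0.7059.

Step 4 — take square root: d = √(0.7059) ≈ 0.8402.

d(x, mu) = √(0.7059) ≈ 0.8402


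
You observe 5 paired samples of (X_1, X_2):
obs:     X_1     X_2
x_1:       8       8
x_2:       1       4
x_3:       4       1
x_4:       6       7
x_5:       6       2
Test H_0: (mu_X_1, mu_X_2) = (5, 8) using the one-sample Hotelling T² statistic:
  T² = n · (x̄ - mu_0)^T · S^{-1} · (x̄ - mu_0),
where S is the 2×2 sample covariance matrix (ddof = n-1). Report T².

Step 1 — sample mean vector:
  mean(X_1) = (8 + 1 + 4 + 6 + 6) / 5 = 25/5 = 5
  mean(X_2) = (8 + 4 + 1 + 7 + 2) / 5 = 22/5 = 4.4
  x̄ = (5, 4.4),  deviation x̄ - mu_0 = (5, 4.4) - (5, 8) = (0, -3.6).

Step 2 — sample covariance matrix, S[i,j] = (1/(n-1)) · Σ_k (x_{k,i} - mean_i) · (x_{k,j} - mean_j), divisor n-1 = 4:
  S[X_1,X_1] = ((3)·(3) + (-4)·(-4) + (-1)·(-1) + (1)·(1) + (1)·(1)) / 4 = 28/4 = 7
  S[X_1,X_2] = ((3)·(3.6) + (-4)·(-0.4) + (-1)·(-3.4) + (1)·(2.6) + (1)·(-2.4)) / 4 = 16/4 = 4
  S[X_2,X_2] = ((3.6)·(3.6) + (-0.4)·(-0.4) + (-3.4)·(-3.4) + (2.6)·(2.6) + (-2.4)·(-2.4)) / 4 = 37.2/4 = 9.3
  S = [[7, 4],
 [4, 9.3]].

Step 3 — invert S. det(S) = 7·9.3 - (4)² = 49.1.
  S^{-1} = (1/det) · [[d, -b], [-b, a]] = [[0.1894, -0.0815],
 [-0.0815, 0.1426]].

Step 4 — quadratic form (x̄ - mu_0)^T · S^{-1} · (x̄ - mu_0):
  S^{-1} · (x̄ - mu_0) = (0.2933, -0.5132),
  (x̄ - mu_0)^T · [...] = (0)·(0.2933) + (-3.6)·(-0.5132) = 1.8477.

Step 5 — scale by n: T² = 5 · 1.8477 = 9.2383.

T² ≈ 9.2383


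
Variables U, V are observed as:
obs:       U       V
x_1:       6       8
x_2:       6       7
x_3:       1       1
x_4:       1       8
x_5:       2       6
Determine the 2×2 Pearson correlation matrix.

Step 1 — column means:
  mean(U) = (6 + 6 + 1 + 1 + 2) / 5 = 16/5 = 3.2
  mean(V) = (8 + 7 + 1 + 8 + 6) / 5 = 30/5 = 6

Step 2 — sample variances and covariances s[i,j] = (1/(n-1)) · Σ_k (x_{k,i} - mean_i) · (x_{k,j} - mean_j), with n-1 = 4:
  s[U,U] = ((2.8)·(2.8) + (2.8)·(2.8) + (-2.2)·(-2.2) + (-2.2)·(-2.2) + (-1.2)·(-1.2)) / 4 = 26.8/4 = 6.7
  s[U,V] = ((2.8)·(2) + (2.8)·(1) + (-2.2)·(-5) + (-2.2)·(2) + (-1.2)·(0)) / 4 = 15/4 = 3.75
  s[V,V] = ((2)·(2) + (1)·(1) + (-5)·(-5) + (2)·(2) + (0)·(0)) / 4 = 34/4 = 8.5
  Sample standard deviations s_i = √(s[i,i]):
  s(U) = √(6.7) = 2.5884
  s(V) = √(8.5) = 2.9155

Step 3 — r_{ij} = s_{ij} / (s_i · s_j):
  r[U,U] = 1 (diagonal).
  r[U,V] = 3.75 / (2.5884 · 2.9155) = 3.75 / 7.5465 = 0.4969
  r[V,V] = 1 (diagonal).

R is symmetric with unit diagonal. Assembling:

R = [[1, 0.4969],
 [0.4969, 1]]


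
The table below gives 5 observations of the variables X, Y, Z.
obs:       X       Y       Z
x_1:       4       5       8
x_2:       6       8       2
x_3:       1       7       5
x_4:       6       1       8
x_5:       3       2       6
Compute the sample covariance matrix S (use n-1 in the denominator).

Step 1 — column means:
  mean(X) = (4 + 6 + 1 + 6 + 3) / 5 = 20/5 = 4
  mean(Y) = (5 + 8 + 7 + 1 + 2) / 5 = 23/5 = 4.6
  mean(Z) = (8 + 2 + 5 + 8 + 6) / 5 = 29/5 = 5.8

Step 2 — sample covariance S[i,j] = (1/(n-1)) · Σ_k (x_{k,i} - mean_i) · (x_{k,j} - mean_j), with n-1 = 4.
  S[X,X] = ((0)·(0) + (2)·(2) + (-3)·(-3) + (2)·(2) + (-1)·(-1)) / 4 = 18/4 = 4.5
  S[X,Y] = ((0)·(0.4) + (2)·(3.4) + (-3)·(2.4) + (2)·(-3.6) + (-1)·(-2.6)) / 4 = -5/4 = -1.25
  S[X,Z] = ((0)·(2.2) + (2)·(-3.8) + (-3)·(-0.8) + (2)·(2.2) + (-1)·(0.2)) / 4 = -1/4 = -0.25
  S[Y,Y] = ((0.4)·(0.4) + (3.4)·(3.4) + (2.4)·(2.4) + (-3.6)·(-3.6) + (-2.6)·(-2.6)) / 4 = 37.2/4 = 9.3
  S[Y,Z] = ((0.4)·(2.2) + (3.4)·(-3.8) + (2.4)·(-0.8) + (-3.6)·(2.2) + (-2.6)·(0.2)) / 4 = -22.4/4 = -5.6
  S[Z,Z] = ((2.2)·(2.2) + (-3.8)·(-3.8) + (-0.8)·(-0.8) + (2.2)·(2.2) + (0.2)·(0.2)) / 4 = 24.8/4 = 6.2

S is symmetric (S[j,i] = S[i,j]). Assembling:

S = [[4.5, -1.25, -0.25],
 [-1.25, 9.3, -5.6],
 [-0.25, -5.6, 6.2]]


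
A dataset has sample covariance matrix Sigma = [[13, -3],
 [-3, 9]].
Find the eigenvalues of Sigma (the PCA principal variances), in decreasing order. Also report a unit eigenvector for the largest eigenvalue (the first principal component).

Step 1 — characteristic polynomial of 2×2 Sigma:
  det(Sigma - λI) = λ² - trace · λ + det = 0.
  trace = 13 + 9 = 22, det = 13·9 - (-3)² = 108.
Step 2 — discriminant:
  Δ = trace² - 4·det = 484 - 432 = 52.
Step 3 — eigenvalues:
  λ = (trace ± √Δ)/2 = (22 ± 7.2111)/2,
  λ_1 = 14.6056,  λ_2 = 7.3944.

Step 4 — unit eigenvector for λ_1: solve (Sigma - λ_1 I)v = 0. First row:
  (13 - 14.6056)·v_x + (-3)·v_y = 0, i.e. (-1.6056)·v_x + (-3)·v_y = 0,
  so v ∝ (b, λ_1 - a) = (-3, 1.6056); multiply by -1 so the first entry is positive: u = (3, -1.6056).
  ||u|| = √((3)² + (-1.6056)²) = √(11.5778) ≈ 3.4026,
  v_1 = u/||u|| ≈ (0.8817, -0.4719) (||v_1|| = 1).

λ_1 = 14.6056,  λ_2 = 7.3944;  v_1 ≈ (0.8817, -0.4719)


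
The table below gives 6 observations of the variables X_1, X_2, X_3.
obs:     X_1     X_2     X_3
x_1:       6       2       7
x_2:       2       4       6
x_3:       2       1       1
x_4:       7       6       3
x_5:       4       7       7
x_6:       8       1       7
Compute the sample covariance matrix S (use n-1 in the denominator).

Step 1 — column means:
  mean(X_1) = (6 + 2 + 2 + 7 + 4 + 8) / 6 = 29/6 = 4.8333
  mean(X_2) = (2 + 4 + 1 + 6 + 7 + 1) / 6 = 21/6 = 3.5
  mean(X_3) = (7 + 6 + 1 + 3 + 7 + 7) / 6 = 31/6 = 5.1667

Step 2 — sample covariance S[i,j] = (1/(n-1)) · Σ_k (x_{k,i} - mean_i) · (x_{k,j} - mean_j), with n-1 = 5.
  S[X_1,X_1] = ((1.1667)·(1.1667) + (-2.8333)·(-2.8333) + (-2.8333)·(-2.8333) + (2.1667)·(2.1667) + (-0.8333)·(-0.8333) + (3.1667)·(3.1667)) / 5 = 32.8333/5 = 6.5667
  S[X_1,X_2] = ((1.1667)·(-1.5) + (-2.8333)·(0.5) + (-2.8333)·(-2.5) + (2.1667)·(2.5) + (-0.8333)·(3.5) + (3.1667)·(-2.5)) / 5 = -1.5/5 = -0.3
  S[X_1,X_3] = ((1.1667)·(1.8333) + (-2.8333)·(0.8333) + (-2.8333)·(-4.1667) + (2.1667)·(-2.1667) + (-0.8333)·(1.8333) + (3.1667)·(1.8333)) / 5 = 11.1667/5 = 2.2333
  S[X_2,X_2] = ((-1.5)·(-1.5) + (0.5)·(0.5) + (-2.5)·(-2.5) + (2.5)·(2.5) + (3.5)·(3.5) + (-2.5)·(-2.5)) / 5 = 33.5/5 = 6.7
  S[X_2,X_3] = ((-1.5)·(1.8333) + (0.5)·(0.8333) + (-2.5)·(-4.1667) + (2.5)·(-2.1667) + (3.5)·(1.8333) + (-2.5)·(1.8333)) / 5 = 4.5/5 = 0.9
  S[X_3,X_3] = ((1.8333)·(1.8333) + (0.8333)·(0.8333) + (-4.1667)·(-4.1667) + (-2.1667)·(-2.1667) + (1.8333)·(1.8333) + (1.8333)·(1.8333)) / 5 = 32.8333/5 = 6.5667

S is symmetric (S[j,i] = S[i,j]). Assembling:

S = [[6.5667, -0.3, 2.2333],
 [-0.3, 6.7, 0.9],
 [2.2333, 0.9, 6.5667]]


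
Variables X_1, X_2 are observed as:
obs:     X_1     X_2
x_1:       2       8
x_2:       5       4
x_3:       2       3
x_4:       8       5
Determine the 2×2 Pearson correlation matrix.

Step 1 — column means:
  mean(X_1) = (2 + 5 + 2 + 8) / 4 = 17/4 = 4.25
  mean(X_2) = (8 + 4 + 3 + 5) / 4 = 20/4 = 5

Step 2 — sample variances and covariances s[i,j] = (1/(n-1)) · Σ_k (x_{k,i} - mean_i) · (x_{k,j} - mean_j), with n-1 = 3:
  s[X_1,X_1] = ((-2.25)·(-2.25) + (0.75)·(0.75) + (-2.25)·(-2.25) + (3.75)·(3.75)) / 3 = 24.75/3 = 8.25
  s[X_1,X_2] = ((-2.25)·(3) + (0.75)·(-1) + (-2.25)·(-2) + (3.75)·(0)) / 3 = -3/3 = -1
  s[X_2,X_2] = ((3)·(3) + (-1)·(-1) + (-2)·(-2) + (0)·(0)) / 3 = 14/3 = 4.6667
  Sample standard deviations s_i = √(s[i,i]):
  s(X_1) = √(8.25) = 2.8723
  s(X_2) = √(4.6667) = 2.1602

Step 3 — r_{ij} = s_{ij} / (s_i · s_j):
  r[X_1,X_1] = 1 (diagonal).
  r[X_1,X_2] = -1 / (2.8723 · 2.1602) = -1 / 6.2048 = -0.1612
  r[X_2,X_2] = 1 (diagonal).

R is symmetric with unit diagonal. Assembling:

R = [[1, -0.1612],
 [-0.1612, 1]]


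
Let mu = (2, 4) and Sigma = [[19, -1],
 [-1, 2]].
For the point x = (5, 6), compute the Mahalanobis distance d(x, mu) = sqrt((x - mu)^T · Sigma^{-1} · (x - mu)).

Step 1 — centre the observation: (x - mu) = (3, 2).

Step 2 — invert Sigma. det(Sigma) = 19·2 - (-1)² = 37.
  Sigma^{-1} = (1/det) · [[d, -b], [-b, a]] = [[0.0541, 0.027],
 [0.027, 0.5135]].

Step 3 — form the quadratic (x - mu)^T · Sigma^{-1} · (x - mu):
  Sigma^{-1} · (x - mu) = (0.2162, 1.1081).
  (x - mu)^T · [Sigma^{-1} · (x - mu)] = (3)·(0.2162) + (2)·(1.1081) = 2.8649.

Step 4 — take square root: d = √(2.8649) ≈ 1.6926.

d(x, mu) = √(2.8649) ≈ 1.6926


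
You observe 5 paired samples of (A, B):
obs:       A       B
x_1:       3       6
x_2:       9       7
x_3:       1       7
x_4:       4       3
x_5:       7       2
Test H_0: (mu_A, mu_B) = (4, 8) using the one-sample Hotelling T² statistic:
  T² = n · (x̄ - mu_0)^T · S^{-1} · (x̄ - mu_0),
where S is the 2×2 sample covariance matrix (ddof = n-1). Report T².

Step 1 — sample mean vector:
  mean(A) = (3 + 9 + 1 + 4 + 7) / 5 = 24/5 = 4.8
  mean(B) = (6 + 7 + 7 + 3 + 2) / 5 = 25/5 = 5
  x̄ = (4.8, 5),  deviation x̄ - mu_0 = (4.8, 5) - (4, 8) = (0.8, -3).

Step 2 — sample covariance matrix, S[i,j] = (1/(n-1)) · Σ_k (x_{k,i} - mean_i) · (x_{k,j} - mean_j), divisor n-1 = 4:
  S[A,A] = ((-1.8)·(-1.8) + (4.2)·(4.2) + (-3.8)·(-3.8) + (-0.8)·(-0.8) + (2.2)·(2.2)) / 4 = 40.8/4 = 10.2
  S[A,B] = ((-1.8)·(1) + (4.2)·(2) + (-3.8)·(2) + (-0.8)·(-2) + (2.2)·(-3)) / 4 = -6/4 = -1.5
  S[B,B] = ((1)·(1) + (2)·(2) + (2)·(2) + (-2)·(-2) + (-3)·(-3)) / 4 = 22/4 = 5.5
  S = [[10.2, -1.5],
 [-1.5, 5.5]].

Step 3 — invert S. det(S) = 10.2·5.5 - (-1.5)² = 53.85.
  S^{-1} = (1/det) · [[d, -b], [-b, a]] = [[0.1021, 0.0279],
 [0.0279, 0.1894]].

Step 4 — quadratic form (x̄ - mu_0)^T · S^{-1} · (x̄ - mu_0):
  S^{-1} · (x̄ - mu_0) = (-0.0019, -0.546),
  (x̄ - mu_0)^T · [...] = (0.8)·(-0.0019) + (-3)·(-0.546) = 1.6364.

Step 5 — scale by n: T² = 5 · 1.6364 = 8.182.

T² ≈ 8.182


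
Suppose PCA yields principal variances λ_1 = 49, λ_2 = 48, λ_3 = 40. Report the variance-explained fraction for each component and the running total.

Step 1 — total variance = trace(Sigma) = Σ λ_i = 49 + 48 + 40 = 137.

Step 2 — fraction explained by component i = λ_i / Σ λ:
  PC1: 49/137 = 0.3577
  PC2: 48/137 = 0.3504
  PC3: 40/137 = 0.292

Step 3 — cumulative fraction after k components = (λ_1 + ... + λ_k) / Σ λ:
  k = 1: 49/137 = 0.3577
  k = 2: (49 + 48)/137 = 97/137 = 0.708
  k = 3: (49 + 48 + 40)/137 = 137/137 = 1

Summary (fraction, with percent):

explained: PC1 0.3577 (35.77%), PC2 0.3504 (35.04%), PC3 0.292 (29.2%);  cumulative: 0.3577, 0.708, 1


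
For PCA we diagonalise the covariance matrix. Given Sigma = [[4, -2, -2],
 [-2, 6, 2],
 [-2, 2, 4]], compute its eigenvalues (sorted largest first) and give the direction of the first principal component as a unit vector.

Step 1 — characteristic polynomial p(λ) = det(λI - Sigma) = λ³ - tr·λ² + c_1·λ - det, where tr = trace, c_1 = sum of the principal 2×2 minors, det = det(Sigma):
  tr = 4 + 6 + 4 = 14,
  c_1 = (4·6 - (-2)²) + (4·4 - (-2)²) + (6·4 - (2)²) = 20 + 12 + 20 = 52,
  det = 4·(6·4 - (2)²) - (-2)·((-2)·4 - (2)·(-2)) + (-2)·((-2)·(2) - 6·(-2)) = 4·(20) - (-2)·(-4) + (-2)·(8) = 56.
  So p(λ) = λ³ - 14λ² + 52λ - 56.
Step 2 — look for an integer root (rational root theorem: any rational root is an integer divisor of 56). Testing λ = 2:
  p(2) = 8 - 56 + 104 - 56 = 0  ✓
  Dividing out (λ - 2): p(λ) = (λ - 2)(λ² - 12λ + 28).
Step 3 — remaining eigenvalues from the quadratic λ² - 12λ + 28 = 0:
  Δ = 12² - 4·28 = 144 - 112 = 32,  λ = (12 ± √32)/2 = (12 ± 5.6569)/2 ≈ 8.8284 or 3.1716.
  Sorted: λ_1 = 8.8284,  λ_2 = 3.1716,  λ_3 = 2  (check: sum = 14 = tr ✓).

Step 4 — unit eigenvector for λ_1 ≈ 8.8284: v spans the null space of (Sigma - λ_1 I), whose rows are
  r_1 = (-4.8284, -2, -2),  r_2 = (-2, -2.8284, 2),  r_3 = (-2, 2, -4.8284).
  v is orthogonal to every row, so take v ∝ r_1 × r_2 = ((-2)·(2) - (-2)·(-2.8284), (-2)·(-2) - (-4.8284)·(2), (-4.8284)·(-2.8284) - (-2)·(-2)) ≈ (-9.6569, 13.6569, 9.6569).
  Rescale (multiply by -1 so the first nonzero entry is positive): u = (9.6569, -13.6569, -9.6569).
  ||u|| = √((9.6569)² + (-13.6569)² + (-9.6569)²) = √(373.0193) ≈ 19.3137,  v_1 = u/||u|| ≈ (0.5, -0.7071, -0.5) (||v_1|| = 1).

λ_1 = 8.8284,  λ_2 = 3.1716,  λ_3 = 2;  v_1 ≈ (0.5, -0.7071, -0.5)


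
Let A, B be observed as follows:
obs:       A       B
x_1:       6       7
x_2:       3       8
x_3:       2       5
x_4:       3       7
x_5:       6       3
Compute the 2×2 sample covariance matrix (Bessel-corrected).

Step 1 — column means:
  mean(A) = (6 + 3 + 2 + 3 + 6) / 5 = 20/5 = 4
  mean(B) = (7 + 8 + 5 + 7 + 3) / 5 = 30/5 = 6

Step 2 — sample covariance S[i,j] = (1/(n-1)) · Σ_k (x_{k,i} - mean_i) · (x_{k,j} - mean_j), with n-1 = 4.
  S[A,A] = ((2)·(2) + (-1)·(-1) + (-2)·(-2) + (-1)·(-1) + (2)·(2)) / 4 = 14/4 = 3.5
  S[A,B] = ((2)·(1) + (-1)·(2) + (-2)·(-1) + (-1)·(1) + (2)·(-3)) / 4 = -5/4 = -1.25
  S[B,B] = ((1)·(1) + (2)·(2) + (-1)·(-1) + (1)·(1) + (-3)·(-3)) / 4 = 16/4 = 4

S is symmetric (S[j,i] = S[i,j]). Assembling:

S = [[3.5, -1.25],
 [-1.25, 4]]


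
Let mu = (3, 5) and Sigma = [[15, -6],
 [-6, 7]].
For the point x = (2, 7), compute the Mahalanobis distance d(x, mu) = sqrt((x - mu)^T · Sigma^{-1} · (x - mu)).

Step 1 — centre the observation: (x - mu) = (-1, 2).

Step 2 — invert Sigma. det(Sigma) = 15·7 - (-6)² = 69.
  Sigma^{-1} = (1/det) · [[d, -b], [-b, a]] = [[0.1014, 0.087],
 [0.087, 0.2174]].

Step 3 — form the quadratic (x - mu)^T · Sigma^{-1} · (x - mu):
  Sigma^{-1} · (x - mu) = (0.0725, 0.3478).
  (x - mu)^T · [Sigma^{-1} · (x - mu)] = (-1)·(0.0725) + (2)·(0.3478) = 0.6232.

Step 4 — take square root: d = √(0.6232) ≈ 0.7894.

d(x, mu) = √(0.6232) ≈ 0.7894


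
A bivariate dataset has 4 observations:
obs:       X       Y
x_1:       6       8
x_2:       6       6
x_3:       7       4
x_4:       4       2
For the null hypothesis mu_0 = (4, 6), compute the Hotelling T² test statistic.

Step 1 — sample mean vector:
  mean(X) = (6 + 6 + 7 + 4) / 4 = 23/4 = 5.75
  mean(Y) = (8 + 6 + 4 + 2) / 4 = 20/4 = 5
  x̄ = (5.75, 5),  deviation x̄ - mu_0 = (5.75, 5) - (4, 6) = (1.75, -1).

Step 2 — sample covariance matrix, S[i,j] = (1/(n-1)) · Σ_k (x_{k,i} - mean_i) · (x_{k,j} - mean_j), divisor n-1 = 3:
  S[X,X] = ((0.25)·(0.25) + (0.25)·(0.25) + (1.25)·(1.25) + (-1.75)·(-1.75)) / 3 = 4.75/3 = 1.5833
  S[X,Y] = ((0.25)·(3) + (0.25)·(1) + (1.25)·(-1) + (-1.75)·(-3)) / 3 = 5/3 = 1.6667
  S[Y,Y] = ((3)·(3) + (1)·(1) + (-1)·(-1) + (-3)·(-3)) / 3 = 20/3 = 6.6667
  S = [[1.5833, 1.6667],
 [1.6667, 6.6667]].

Step 3 — invert S. det(S) = 1.5833·6.6667 - (1.6667)² = 7.7778.
  S^{-1} = (1/det) · [[d, -b], [-b, a]] = [[0.8571, -0.2143],
 [-0.2143, 0.2036]].

Step 4 — quadratic form (x̄ - mu_0)^T · S^{-1} · (x̄ - mu_0):
  S^{-1} · (x̄ - mu_0) = (1.7143, -0.5786),
  (x̄ - mu_0)^T · [...] = (1.75)·(1.7143) + (-1)·(-0.5786) = 3.5786.

Step 5 — scale by n: T² = 4 · 3.5786 = 14.3143.

T² ≈ 14.3143


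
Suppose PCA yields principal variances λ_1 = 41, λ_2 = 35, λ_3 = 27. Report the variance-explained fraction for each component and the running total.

Step 1 — total variance = trace(Sigma) = Σ λ_i = 41 + 35 + 27 = 103.

Step 2 — fraction explained by component i = λ_i / Σ λ:
  PC1: 41/103 = 0.3981
  PC2: 35/103 = 0.3398
  PC3: 27/103 = 0.2621

Step 3 — cumulative fraction after k components = (λ_1 + ... + λ_k) / Σ λ:
  k = 1: 41/103 = 0.3981
  k = 2: (41 + 35)/103 = 76/103 = 0.7379
  k = 3: (41 + 35 + 27)/103 = 103/103 = 1

Summary (fraction, with percent):

explained: PC1 0.3981 (39.81%), PC2 0.3398 (33.98%), PC3 0.2621 (26.21%);  cumulative: 0.3981, 0.7379, 1


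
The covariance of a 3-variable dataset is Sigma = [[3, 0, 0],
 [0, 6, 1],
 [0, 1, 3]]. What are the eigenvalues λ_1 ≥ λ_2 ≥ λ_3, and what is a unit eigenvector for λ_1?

Step 1 — characteristic polynomial p(λ) = det(λI - Sigma) = λ³ - tr·λ² + c_1·λ - det, where tr = trace, c_1 = sum of the principal 2×2 minors, det = det(Sigma):
  tr = 3 + 6 + 3 = 12,
  c_1 = (3·6 - (0)²) + (3·3 - (0)²) + (6·3 - (1)²) = 18 + 9 + 17 = 44,
  det = 3·(6·3 - (1)²) - (0)·((0)·3 - (1)·(0)) + (0)·((0)·(1) - 6·(0)) = 3·(17) - (0)·(0) + (0)·(0) = 51.
  So p(λ) = λ³ - 12λ² + 44λ - 51.
Step 2 — look for an integer root (rational root theorem: any rational root is an integer divisor of 51). Testing λ = 3:
  p(3) = 27 - 108 + 132 - 51 = 0  ✓
  Dividing out (λ - 3): p(λ) = (λ - 3)(λ² - 9λ + 17).
Step 3 — remaining eigenvalues from the quadratic λ² - 9λ + 17 = 0:
  Δ = 9² - 4·17 = 81 - 68 = 13,  λ = (9 ± √13)/2 = (9 ± 3.6056)/2 ≈ 6.3028 or 2.6972.
  Sorted: λ_1 = 6.3028,  λ_2 = 3,  λ_3 = 2.6972  (check: sum = 12 = tr ✓).

Step 4 — unit eigenvector for λ_1 ≈ 6.3028: v spans the null space of (Sigma - λ_1 I), whose rows are
  r_1 = (-3.3028, 0, 0),  r_2 = (0, -0.3028, 1),  r_3 = (0, 1, -3.3028).
  v is orthogonal to every row, so take v ∝ r_1 × r_2 = ((0)·(1) - (0)·(-0.3028), (0)·(0) - (-3.3028)·(1), (-3.3028)·(-0.3028) - (0)·(0)) ≈ (0, 3.3028, 1).
  Let u = (0, 3.3028, 1).
  ||u|| = √((0)² + (3.3028)² + (1)²) = √(11.9083) ≈ 3.4508,  v_1 = u/||u|| ≈ (0, 0.9571, 0.2898) (||v_1|| = 1).

λ_1 = 6.3028,  λ_2 = 3,  λ_3 = 2.6972;  v_1 ≈ (0, 0.9571, 0.2898)


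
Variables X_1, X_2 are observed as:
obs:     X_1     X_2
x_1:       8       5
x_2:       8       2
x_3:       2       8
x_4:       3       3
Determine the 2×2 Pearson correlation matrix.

Step 1 — column means:
  mean(X_1) = (8 + 8 + 2 + 3) / 4 = 21/4 = 5.25
  mean(X_2) = (5 + 2 + 8 + 3) / 4 = 18/4 = 4.5

Step 2 — sample variances and covariances s[i,j] = (1/(n-1)) · Σ_k (x_{k,i} - mean_i) · (x_{k,j} - mean_j), with n-1 = 3:
  s[X_1,X_1] = ((2.75)·(2.75) + (2.75)·(2.75) + (-3.25)·(-3.25) + (-2.25)·(-2.25)) / 3 = 30.75/3 = 10.25
  s[X_1,X_2] = ((2.75)·(0.5) + (2.75)·(-2.5) + (-3.25)·(3.5) + (-2.25)·(-1.5)) / 3 = -13.5/3 = -4.5
  s[X_2,X_2] = ((0.5)·(0.5) + (-2.5)·(-2.5) + (3.5)·(3.5) + (-1.5)·(-1.5)) / 3 = 21/3 = 7
  Sample standard deviations s_i = √(s[i,i]):
  s(X_1) = √(10.25) = 3.2016
  s(X_2) = √(7) = 2.6458

Step 3 — r_{ij} = s_{ij} / (s_i · s_j):
  r[X_1,X_1] = 1 (diagonal).
  r[X_1,X_2] = -4.5 / (3.2016 · 2.6458) = -4.5 / 8.4705 = -0.5313
  r[X_2,X_2] = 1 (diagonal).

R is symmetric with unit diagonal. Assembling:

R = [[1, -0.5313],
 [-0.5313, 1]]


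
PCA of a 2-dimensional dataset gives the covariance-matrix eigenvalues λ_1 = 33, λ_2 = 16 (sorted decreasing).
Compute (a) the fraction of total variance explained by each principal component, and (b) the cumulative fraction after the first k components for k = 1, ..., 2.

Step 1 — total variance = trace(Sigma) = Σ λ_i = 33 + 16 = 49.

Step 2 — fraction explained by component i = λ_i / Σ λ:
  PC1: 33/49 = 0.6735
  PC2: 16/49 = 0.3265

Step 3 — cumulative fraction after k components = (λ_1 + ... + λ_k) / Σ λ:
  k = 1: 33/49 = 0.6735
  k = 2: (33 + 16)/49 = 49/49 = 1

Summary (fraction, with percent):

explained: PC1 0.6735 (67.35%), PC2 0.3265 (32.65%);  cumulative: 0.6735, 1


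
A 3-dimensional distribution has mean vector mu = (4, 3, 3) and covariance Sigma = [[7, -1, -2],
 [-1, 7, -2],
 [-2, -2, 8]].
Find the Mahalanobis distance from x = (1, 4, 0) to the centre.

Step 1 — centre the observation: (x - mu) = (-3, 1, -3).

Step 2 — invert Sigma (cofactor / det for 3×3, or solve directly):
  Sigma^{-1} = [[0.1625, 0.0375, 0.05],
 [0.0375, 0.1625, 0.05],
 [0.05, 0.05, 0.15]].

Step 3 — form the quadratic (x - mu)^T · Sigma^{-1} · (x - mu):
  Sigma^{-1} · (x - mu) = (-0.6, -0.1, -0.55).
  (x - mu)^T · [Sigma^{-1} · (x - mu)] = (-3)·(-0.6) + (1)·(-0.1) + (-3)·(-0.55) = 3.35.

Step 4 — take square root: d = √(3.35) ≈ 1.8303.

d(x, mu) = √(3.35) ≈ 1.8303


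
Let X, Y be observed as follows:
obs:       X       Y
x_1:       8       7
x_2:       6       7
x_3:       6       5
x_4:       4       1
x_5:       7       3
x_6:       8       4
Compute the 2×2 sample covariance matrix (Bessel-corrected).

Step 1 — column means:
  mean(X) = (8 + 6 + 6 + 4 + 7 + 8) / 6 = 39/6 = 6.5
  mean(Y) = (7 + 7 + 5 + 1 + 3 + 4) / 6 = 27/6 = 4.5

Step 2 — sample covariance S[i,j] = (1/(n-1)) · Σ_k (x_{k,i} - mean_i) · (x_{k,j} - mean_j), with n-1 = 5.
  S[X,X] = ((1.5)·(1.5) + (-0.5)·(-0.5) + (-0.5)·(-0.5) + (-2.5)·(-2.5) + (0.5)·(0.5) + (1.5)·(1.5)) / 5 = 11.5/5 = 2.3
  S[X,Y] = ((1.5)·(2.5) + (-0.5)·(2.5) + (-0.5)·(0.5) + (-2.5)·(-3.5) + (0.5)·(-1.5) + (1.5)·(-0.5)) / 5 = 9.5/5 = 1.9
  S[Y,Y] = ((2.5)·(2.5) + (2.5)·(2.5) + (0.5)·(0.5) + (-3.5)·(-3.5) + (-1.5)·(-1.5) + (-0.5)·(-0.5)) / 5 = 27.5/5 = 5.5

S is symmetric (S[j,i] = S[i,j]). Assembling:

S = [[2.3, 1.9],
 [1.9, 5.5]]


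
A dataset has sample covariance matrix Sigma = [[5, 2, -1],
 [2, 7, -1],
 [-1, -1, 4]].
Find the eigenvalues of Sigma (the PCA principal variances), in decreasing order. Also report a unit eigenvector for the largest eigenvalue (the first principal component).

Step 1 — characteristic polynomial p(λ) = det(λI - Sigma) = λ³ - tr·λ² + c_1·λ - det, where tr = trace, c_1 = sum of the principal 2×2 minors, det = det(Sigma):
  tr = 5 + 7 + 4 = 16,
  c_1 = (5·7 - (2)²) + (5·4 - (-1)²) + (7·4 - (-1)²) = 31 + 19 + 27 = 77,
  det = 5·(7·4 - (-1)²) - (2)·((2)·4 - (-1)·(-1)) + (-1)·((2)·(-1) - 7·(-1)) = 5·(27) - (2)·(7) + (-1)·(5) = 116.
  So p(λ) = λ³ - 16λ² + 77λ - 116.
Step 2 — look for an integer root (rational root theorem: any rational root is an integer divisor of 116). Testing λ = 4:
  p(4) = 64 - 256 + 308 - 116 = 0  ✓
  Dividing out (λ - 4): p(λ) = (λ - 4)(λ² - 12λ + 29).
Step 3 — remaining eigenvalues from the quadratic λ² - 12λ + 29 = 0:
  Δ = 12² - 4·29 = 144 - 116 = 28,  λ = (12 ± √28)/2 = (12 ± 5.2915)/2 ≈ 8.6458 or 3.3542.
  Sorted: λ_1 = 8.6458,  λ_2 = 4,  λ_3 = 3.3542  (check: sum = 16 = tr ✓).

Step 4 — unit eigenvector for λ_1 ≈ 8.6458: v spans the null space of (Sigma - λ_1 I), whose rows are
  r_1 = (-3.6458, 2, -1),  r_2 = (2, -1.6458, -1),  r_3 = (-1, -1, -4.6458).
  v is orthogonal to every row, so take v ∝ r_1 × r_2 = ((2)·(-1) - (-1)·(-1.6458), (-1)·(2) - (-3.6458)·(-1), (-3.6458)·(-1.6458) - (2)·(2)) ≈ (-3.6458, -5.6458, 2).
  Rescale (multiply by -1 so the first nonzero entry is positive): u = (3.6458, 5.6458, -2).
  ||u|| = √((3.6458)² + (5.6458)² + (-2)²) = √(49.166) ≈ 7.0118,  v_1 = u/||u|| ≈ (0.5199, 0.8052, -0.2852) (||v_1|| = 1).

λ_1 = 8.6458,  λ_2 = 4,  λ_3 = 3.3542;  v_1 ≈ (0.5199, 0.8052, -0.2852)


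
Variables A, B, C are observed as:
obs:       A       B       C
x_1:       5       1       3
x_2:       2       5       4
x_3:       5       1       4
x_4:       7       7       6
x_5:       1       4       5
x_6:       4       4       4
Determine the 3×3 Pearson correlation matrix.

Step 1 — column means:
  mean(A) = (5 + 2 + 5 + 7 + 1 + 4) / 6 = 24/6 = 4
  mean(B) = (1 + 5 + 1 + 7 + 4 + 4) / 6 = 22/6 = 3.6667
  mean(C) = (3 + 4 + 4 + 6 + 5 + 4) / 6 = 26/6 = 4.3333

Step 2 — sample variances and covariances s[i,j] = (1/(n-1)) · Σ_k (x_{k,i} - mean_i) · (x_{k,j} - mean_j), with n-1 = 5:
  s[A,A] = ((1)·(1) + (-2)·(-2) + (1)·(1) + (3)·(3) + (-3)·(-3) + (0)·(0)) / 5 = 24/5 = 4.8
  s[A,B] = ((1)·(-2.6667) + (-2)·(1.3333) + (1)·(-2.6667) + (3)·(3.3333) + (-3)·(0.3333) + (0)·(0.3333)) / 5 = 1/5 = 0.2
  s[A,C] = ((1)·(-1.3333) + (-2)·(-0.3333) + (1)·(-0.3333) + (3)·(1.6667) + (-3)·(0.6667) + (0)·(-0.3333)) / 5 = 2/5 = 0.4
  s[B,B] = ((-2.6667)·(-2.6667) + (1.3333)·(1.3333) + (-2.6667)·(-2.6667) + (3.3333)·(3.3333) + (0.3333)·(0.3333) + (0.3333)·(0.3333)) / 5 = 27.3333/5 = 5.4667
  s[B,C] = ((-2.6667)·(-1.3333) + (1.3333)·(-0.3333) + (-2.6667)·(-0.3333) + (3.3333)·(1.6667) + (0.3333)·(0.6667) + (0.3333)·(-0.3333)) / 5 = 9.6667/5 = 1.9333
  s[C,C] = ((-1.3333)·(-1.3333) + (-0.3333)·(-0.3333) + (-0.3333)·(-0.3333) + (1.6667)·(1.6667) + (0.6667)·(0.6667) + (-0.3333)·(-0.3333)) / 5 = 5.3333/5 = 1.0667
  Sample standard deviations s_i = √(s[i,i]):
  s(A) = √(4.8) = 2.1909
  s(B) = √(5.4667) = 2.3381
  s(C) = √(1.0667) = 1.0328

Step 3 — r_{ij} = s_{ij} / (s_i · s_j):
  r[A,A] = 1 (diagonal).
  r[A,B] = 0.2 / (2.1909 · 2.3381) = 0.2 / 5.1225 = 0.039
  r[A,C] = 0.4 / (2.1909 · 1.0328) = 0.4 / 2.2627 = 0.1768
  r[B,B] = 1 (diagonal).
  r[B,C] = 1.9333 / (2.3381 · 1.0328) = 1.9333 / 2.4148 = 0.8006
  r[C,C] = 1 (diagonal).

R is symmetric with unit diagonal. Assembling:

R = [[1, 0.039, 0.1768],
 [0.039, 1, 0.8006],
 [0.1768, 0.8006, 1]]


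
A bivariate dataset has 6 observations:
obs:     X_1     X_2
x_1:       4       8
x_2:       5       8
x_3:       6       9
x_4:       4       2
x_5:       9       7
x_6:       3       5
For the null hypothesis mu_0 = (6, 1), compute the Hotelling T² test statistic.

Step 1 — sample mean vector:
  mean(X_1) = (4 + 5 + 6 + 4 + 9 + 3) / 6 = 31/6 = 5.1667
  mean(X_2) = (8 + 8 + 9 + 2 + 7 + 5) / 6 = 39/6 = 6.5
  x̄ = (5.1667, 6.5),  deviation x̄ - mu_0 = (5.1667, 6.5) - (6, 1) = (-0.8333, 5.5).

Step 2 — sample covariance matrix, S[i,j] = (1/(n-1)) · Σ_k (x_{k,i} - mean_i) · (x_{k,j} - mean_j), divisor n-1 = 5:
  S[X_1,X_1] = ((-1.1667)·(-1.1667) + (-0.1667)·(-0.1667) + (0.8333)·(0.8333) + (-1.1667)·(-1.1667) + (3.8333)·(3.8333) + (-2.1667)·(-2.1667)) / 5 = 22.8333/5 = 4.5667
  S[X_1,X_2] = ((-1.1667)·(1.5) + (-0.1667)·(1.5) + (0.8333)·(2.5) + (-1.1667)·(-4.5) + (3.8333)·(0.5) + (-2.1667)·(-1.5)) / 5 = 10.5/5 = 2.1
  S[X_2,X_2] = ((1.5)·(1.5) + (1.5)·(1.5) + (2.5)·(2.5) + (-4.5)·(-4.5) + (0.5)·(0.5) + (-1.5)·(-1.5)) / 5 = 33.5/5 = 6.7
  S = [[4.5667, 2.1],
 [2.1, 6.7]].

Step 3 — invert S. det(S) = 4.5667·6.7 - (2.1)² = 26.1867.
  S^{-1} = (1/det) · [[d, -b], [-b, a]] = [[0.2559, -0.0802],
 [-0.0802, 0.1744]].

Step 4 — quadratic form (x̄ - mu_0)^T · S^{-1} · (x̄ - mu_0):
  S^{-1} · (x̄ - mu_0) = (-0.6543, 1.026),
  (x̄ - mu_0)^T · [...] = (-0.8333)·(-0.6543) + (5.5)·(1.026) = 6.1881.

Step 5 — scale by n: T² = 6 · 6.1881 = 37.1283.

T² ≈ 37.1283


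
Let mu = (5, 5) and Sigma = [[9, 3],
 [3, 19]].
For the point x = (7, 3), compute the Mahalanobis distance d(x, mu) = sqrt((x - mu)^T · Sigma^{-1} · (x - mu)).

Step 1 — centre the observation: (x - mu) = (2, -2).

Step 2 — invert Sigma. det(Sigma) = 9·19 - (3)² = 162.
  Sigma^{-1} = (1/det) · [[d, -b], [-b, a]] = [[0.1173, -0.0185],
 [-0.0185, 0.0556]].

Step 3 — form the quadratic (x - mu)^T · Sigma^{-1} · (x - mu):
  Sigma^{-1} · (x - mu) = (0.2716, -0.1481).
  (x - mu)^T · [Sigma^{-1} · (x - mu)] = (2)·(0.2716) + (-2)·(-0.1481) = 0.8395.

Step 4 — take square root: d = √(0.8395) ≈ 0.9162.

d(x, mu) = √(0.8395) ≈ 0.9162


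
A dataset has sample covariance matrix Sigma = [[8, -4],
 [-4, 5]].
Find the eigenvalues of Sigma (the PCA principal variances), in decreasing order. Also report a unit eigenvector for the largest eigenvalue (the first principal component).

Step 1 — characteristic polynomial of 2×2 Sigma:
  det(Sigma - λI) = λ² - trace · λ + det = 0.
  trace = 8 + 5 = 13, det = 8·5 - (-4)² = 24.
Step 2 — discriminant:
  Δ = trace² - 4·det = 169 - 96 = 73.
Step 3 — eigenvalues:
  λ = (trace ± √Δ)/2 = (13 ± 8.544)/2,
  λ_1 = 10.772,  λ_2 = 2.228.

Step 4 — unit eigenvector for λ_1: solve (Sigma - λ_1 I)v = 0. First row:
  (8 - 10.772)·v_x + (-4)·v_y = 0, i.e. (-2.772)·v_x + (-4)·v_y = 0,
  so v ∝ (b, λ_1 - a) = (-4, 2.772); multiply by -1 so the first entry is positive: u = (4, -2.772).
  ||u|| = √((4)² + (-2.772)²) = √(23.684) ≈ 4.8666,
  v_1 = u/||u|| ≈ (0.8219, -0.5696) (||v_1|| = 1).

λ_1 = 10.772,  λ_2 = 2.228;  v_1 ≈ (0.8219, -0.5696)


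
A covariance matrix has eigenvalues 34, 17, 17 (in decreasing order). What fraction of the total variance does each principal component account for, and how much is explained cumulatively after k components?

Step 1 — total variance = trace(Sigma) = Σ λ_i = 34 + 17 + 17 = 68.

Step 2 — fraction explained by component i = λ_i / Σ λ:
  PC1: 34/68 = 0.5
  PC2: 17/68 = 0.25
  PC3: 17/68 = 0.25

Step 3 — cumulative fraction after k components = (λ_1 + ... + λ_k) / Σ λ:
  k = 1: 34/68 = 0.5
  k = 2: (34 + 17)/68 = 51/68 = 0.75
  k = 3: (34 + 17 + 17)/68 = 68/68 = 1

Summary (fraction, with percent):

explained: PC1 0.5 (50%), PC2 0.25 (25%), PC3 0.25 (25%);  cumulative: 0.5, 0.75, 1


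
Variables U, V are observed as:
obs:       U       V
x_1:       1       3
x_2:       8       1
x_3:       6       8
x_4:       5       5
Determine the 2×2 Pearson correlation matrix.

Step 1 — column means:
  mean(U) = (1 + 8 + 6 + 5) / 4 = 20/4 = 5
  mean(V) = (3 + 1 + 8 + 5) / 4 = 17/4 = 4.25

Step 2 — sample variances and covariances s[i,j] = (1/(n-1)) · Σ_k (x_{k,i} - mean_i) · (x_{k,j} - mean_j), with n-1 = 3:
  s[U,U] = ((-4)·(-4) + (3)·(3) + (1)·(1) + (0)·(0)) / 3 = 26/3 = 8.6667
  s[U,V] = ((-4)·(-1.25) + (3)·(-3.25) + (1)·(3.75) + (0)·(0.75)) / 3 = -1/3 = -0.3333
  s[V,V] = ((-1.25)·(-1.25) + (-3.25)·(-3.25) + (3.75)·(3.75) + (0.75)·(0.75)) / 3 = 26.75/3 = 8.9167
  Sample standard deviations s_i = √(s[i,i]):
  s(U) = √(8.6667) = 2.9439
  s(V) = √(8.9167) = 2.9861

Step 3 — r_{ij} = s_{ij} / (s_i · s_j):
  r[U,U] = 1 (diagonal).
  r[U,V] = -0.3333 / (2.9439 · 2.9861) = -0.3333 / 8.7908 = -0.0379
  r[V,V] = 1 (diagonal).

R is symmetric with unit diagonal. Assembling:

R = [[1, -0.0379],
 [-0.0379, 1]]


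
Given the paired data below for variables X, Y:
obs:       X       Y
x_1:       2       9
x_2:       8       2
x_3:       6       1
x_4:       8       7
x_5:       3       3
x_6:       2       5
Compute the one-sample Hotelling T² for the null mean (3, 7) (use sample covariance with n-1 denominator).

Step 1 — sample mean vector:
  mean(X) = (2 + 8 + 6 + 8 + 3 + 2) / 6 = 29/6 = 4.8333
  mean(Y) = (9 + 2 + 1 + 7 + 3 + 5) / 6 = 27/6 = 4.5
  x̄ = (4.8333, 4.5),  deviation x̄ - mu_0 = (4.8333, 4.5) - (3, 7) = (1.8333, -2.5).

Step 2 — sample covariance matrix, S[i,j] = (1/(n-1)) · Σ_k (x_{k,i} - mean_i) · (x_{k,j} - mean_j), divisor n-1 = 5:
  S[X,X] = ((-2.8333)·(-2.8333) + (3.1667)·(3.1667) + (1.1667)·(1.1667) + (3.1667)·(3.1667) + (-1.8333)·(-1.8333) + (-2.8333)·(-2.8333)) / 5 = 40.8333/5 = 8.1667
  S[X,Y] = ((-2.8333)·(4.5) + (3.1667)·(-2.5) + (1.1667)·(-3.5) + (3.1667)·(2.5) + (-1.8333)·(-1.5) + (-2.8333)·(0.5)) / 5 = -15.5/5 = -3.1
  S[Y,Y] = ((4.5)·(4.5) + (-2.5)·(-2.5) + (-3.5)·(-3.5) + (2.5)·(2.5) + (-1.5)·(-1.5) + (0.5)·(0.5)) / 5 = 47.5/5 = 9.5
  S = [[8.1667, -3.1],
 [-3.1, 9.5]].

Step 3 — invert S. det(S) = 8.1667·9.5 - (-3.1)² = 67.9733.
  S^{-1} = (1/det) · [[d, -b], [-b, a]] = [[0.1398, 0.0456],
 [0.0456, 0.1201]].

Step 4 — quadratic form (x̄ - mu_0)^T · S^{-1} · (x̄ - mu_0):
  S^{-1} · (x̄ - mu_0) = (0.1422, -0.2168),
  (x̄ - mu_0)^T · [...] = (1.8333)·(0.1422) + (-2.5)·(-0.2168) = 0.8026.

Step 5 — scale by n: T² = 6 · 0.8026 = 4.8156.

T² ≈ 4.8156


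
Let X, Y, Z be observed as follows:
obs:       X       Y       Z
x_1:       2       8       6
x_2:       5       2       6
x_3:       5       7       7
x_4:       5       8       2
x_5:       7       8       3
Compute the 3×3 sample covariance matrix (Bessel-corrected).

Step 1 — column means:
  mean(X) = (2 + 5 + 5 + 5 + 7) / 5 = 24/5 = 4.8
  mean(Y) = (8 + 2 + 7 + 8 + 8) / 5 = 33/5 = 6.6
  mean(Z) = (6 + 6 + 7 + 2 + 3) / 5 = 24/5 = 4.8

Step 2 — sample covariance S[i,j] = (1/(n-1)) · Σ_k (x_{k,i} - mean_i) · (x_{k,j} - mean_j), with n-1 = 4.
  S[X,X] = ((-2.8)·(-2.8) + (0.2)·(0.2) + (0.2)·(0.2) + (0.2)·(0.2) + (2.2)·(2.2)) / 4 = 12.8/4 = 3.2
  S[X,Y] = ((-2.8)·(1.4) + (0.2)·(-4.6) + (0.2)·(0.4) + (0.2)·(1.4) + (2.2)·(1.4)) / 4 = -1.4/4 = -0.35
  S[X,Z] = ((-2.8)·(1.2) + (0.2)·(1.2) + (0.2)·(2.2) + (0.2)·(-2.8) + (2.2)·(-1.8)) / 4 = -7.2/4 = -1.8
  S[Y,Y] = ((1.4)·(1.4) + (-4.6)·(-4.6) + (0.4)·(0.4) + (1.4)·(1.4) + (1.4)·(1.4)) / 4 = 27.2/4 = 6.8
  S[Y,Z] = ((1.4)·(1.2) + (-4.6)·(1.2) + (0.4)·(2.2) + (1.4)·(-2.8) + (1.4)·(-1.8)) / 4 = -9.4/4 = -2.35
  S[Z,Z] = ((1.2)·(1.2) + (1.2)·(1.2) + (2.2)·(2.2) + (-2.8)·(-2.8) + (-1.8)·(-1.8)) / 4 = 18.8/4 = 4.7

S is symmetric (S[j,i] = S[i,j]). Assembling:

S = [[3.2, -0.35, -1.8],
 [-0.35, 6.8, -2.35],
 [-1.8, -2.35, 4.7]]


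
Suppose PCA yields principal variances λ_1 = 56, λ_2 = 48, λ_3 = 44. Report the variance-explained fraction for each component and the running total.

Step 1 — total variance = trace(Sigma) = Σ λ_i = 56 + 48 + 44 = 148.

Step 2 — fraction explained by component i = λ_i / Σ λ:
  PC1: 56/148 = 0.3784
  PC2: 48/148 = 0.3243
  PC3: 44/148 = 0.2973

Step 3 — cumulative fraction after k components = (λ_1 + ... + λ_k) / Σ λ:
  k = 1: 56/148 = 0.3784
  k = 2: (56 + 48)/148 = 104/148 = 0.7027
  k = 3: (56 + 48 + 44)/148 = 148/148 = 1

Summary (fraction, with percent):

explained: PC1 0.3784 (37.84%), PC2 0.3243 (32.43%), PC3 0.2973 (29.73%);  cumulative: 0.3784, 0.7027, 1


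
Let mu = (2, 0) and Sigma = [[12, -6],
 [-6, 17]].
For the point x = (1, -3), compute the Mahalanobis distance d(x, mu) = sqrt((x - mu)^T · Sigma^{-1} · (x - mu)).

Step 1 — centre the observation: (x - mu) = (-1, -3).

Step 2 — invert Sigma. det(Sigma) = 12·17 - (-6)² = 168.
  Sigma^{-1} = (1/det) · [[d, -b], [-b, a]] = [[0.1012, 0.0357],
 [0.0357, 0.0714]].

Step 3 — form the quadratic (x - mu)^T · Sigma^{-1} · (x - mu):
  Sigma^{-1} · (x - mu) = (-0.2083, -0.25).
  (x - mu)^T · [Sigma^{-1} · (x - mu)] = (-1)·(-0.2083) + (-3)·(-0.25) = 0.9583.

Step 4 — take square root: d = √(0.9583) ≈ 0.9789.

d(x, mu) = √(0.9583) ≈ 0.9789


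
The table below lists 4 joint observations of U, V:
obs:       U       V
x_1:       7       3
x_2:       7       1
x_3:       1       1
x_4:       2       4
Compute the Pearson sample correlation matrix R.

Step 1 — column means:
  mean(U) = (7 + 7 + 1 + 2) / 4 = 17/4 = 4.25
  mean(V) = (3 + 1 + 1 + 4) / 4 = 9/4 = 2.25

Step 2 — sample variances and covariances s[i,j] = (1/(n-1)) · Σ_k (x_{k,i} - mean_i) · (x_{k,j} - mean_j), with n-1 = 3:
  s[U,U] = ((2.75)·(2.75) + (2.75)·(2.75) + (-3.25)·(-3.25) + (-2.25)·(-2.25)) / 3 = 30.75/3 = 10.25
  s[U,V] = ((2.75)·(0.75) + (2.75)·(-1.25) + (-3.25)·(-1.25) + (-2.25)·(1.75)) / 3 = -1.25/3 = -0.4167
  s[V,V] = ((0.75)·(0.75) + (-1.25)·(-1.25) + (-1.25)·(-1.25) + (1.75)·(1.75)) / 3 = 6.75/3 = 2.25
  Sample standard deviations s_i = √(s[i,i]):
  s(U) = √(10.25) = 3.2016
  s(V) = √(2.25) = 1.5

Step 3 — r_{ij} = s_{ij} / (s_i · s_j):
  r[U,U] = 1 (diagonal).
  r[U,V] = -0.4167 / (3.2016 · 1.5) = -0.4167 / 4.8023 = -0.0868
  r[V,V] = 1 (diagonal).

R is symmetric with unit diagonal. Assembling:

R = [[1, -0.0868],
 [-0.0868, 1]]


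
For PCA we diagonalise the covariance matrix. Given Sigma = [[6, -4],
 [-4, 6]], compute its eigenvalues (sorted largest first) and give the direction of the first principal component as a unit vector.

Step 1 — characteristic polynomial of 2×2 Sigma:
  det(Sigma - λI) = λ² - trace · λ + det = 0.
  trace = 6 + 6 = 12, det = 6·6 - (-4)² = 20.
Step 2 — discriminant:
  Δ = trace² - 4·det = 144 - 80 = 64.
Step 3 — eigenvalues:
  λ = (trace ± √Δ)/2 = (12 ± 8)/2,
  λ_1 = 10,  λ_2 = 2.

Step 4 — unit eigenvector for λ_1: solve (Sigma - λ_1 I)v = 0. First row:
  (6 - 10)·v_x + (-4)·v_y = 0, i.e. (-4)·v_x + (-4)·v_y = 0,
  so v ∝ (b, λ_1 - a) = (-4, 4); multiply by -1 so the first entry is positive: u = (4, -4).
  ||u|| = √((4)² + (-4)²) = √(32) ≈ 5.6569,
  v_1 = u/||u|| ≈ (0.7071, -0.7071) (||v_1|| = 1).

λ_1 = 10,  λ_2 = 2;  v_1 ≈ (0.7071, -0.7071)


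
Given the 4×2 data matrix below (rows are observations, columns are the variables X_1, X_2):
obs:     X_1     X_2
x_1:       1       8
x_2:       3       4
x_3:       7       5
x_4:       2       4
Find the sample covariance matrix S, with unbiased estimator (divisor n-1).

Step 1 — column means:
  mean(X_1) = (1 + 3 + 7 + 2) / 4 = 13/4 = 3.25
  mean(X_2) = (8 + 4 + 5 + 4) / 4 = 21/4 = 5.25

Step 2 — sample covariance S[i,j] = (1/(n-1)) · Σ_k (x_{k,i} - mean_i) · (x_{k,j} - mean_j), with n-1 = 3.
  S[X_1,X_1] = ((-2.25)·(-2.25) + (-0.25)·(-0.25) + (3.75)·(3.75) + (-1.25)·(-1.25)) / 3 = 20.75/3 = 6.9167
  S[X_1,X_2] = ((-2.25)·(2.75) + (-0.25)·(-1.25) + (3.75)·(-0.25) + (-1.25)·(-1.25)) / 3 = -5.25/3 = -1.75
  S[X_2,X_2] = ((2.75)·(2.75) + (-1.25)·(-1.25) + (-0.25)·(-0.25) + (-1.25)·(-1.25)) / 3 = 10.75/3 = 3.5833

S is symmetric (S[j,i] = S[i,j]). Assembling:

S = [[6.9167, -1.75],
 [-1.75, 3.5833]]


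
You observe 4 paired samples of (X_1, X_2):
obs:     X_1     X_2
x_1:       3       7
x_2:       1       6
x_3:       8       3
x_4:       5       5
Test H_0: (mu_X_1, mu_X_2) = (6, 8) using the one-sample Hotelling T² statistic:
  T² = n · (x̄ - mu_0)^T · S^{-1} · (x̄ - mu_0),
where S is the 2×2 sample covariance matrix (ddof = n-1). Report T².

Step 1 — sample mean vector:
  mean(X_1) = (3 + 1 + 8 + 5) / 4 = 17/4 = 4.25
  mean(X_2) = (7 + 6 + 3 + 5) / 4 = 21/4 = 5.25
  x̄ = (4.25, 5.25),  deviation x̄ - mu_0 = (4.25, 5.25) - (6, 8) = (-1.75, -2.75).

Step 2 — sample covariance matrix, S[i,j] = (1/(n-1)) · Σ_k (x_{k,i} - mean_i) · (x_{k,j} - mean_j), divisor n-1 = 3:
  S[X_1,X_1] = ((-1.25)·(-1.25) + (-3.25)·(-3.25) + (3.75)·(3.75) + (0.75)·(0.75)) / 3 = 26.75/3 = 8.9167
  S[X_1,X_2] = ((-1.25)·(1.75) + (-3.25)·(0.75) + (3.75)·(-2.25) + (0.75)·(-0.25)) / 3 = -13.25/3 = -4.4167
  S[X_2,X_2] = ((1.75)·(1.75) + (0.75)·(0.75) + (-2.25)·(-2.25) + (-0.25)·(-0.25)) / 3 = 8.75/3 = 2.9167
  S = [[8.9167, -4.4167],
 [-4.4167, 2.9167]].

Step 3 — invert S. det(S) = 8.9167·2.9167 - (-4.4167)² = 6.5.
  S^{-1} = (1/det) · [[d, -b], [-b, a]] = [[0.4487, 0.6795],
 [0.6795, 1.3718]].

Step 4 — quadratic form (x̄ - mu_0)^T · S^{-1} · (x̄ - mu_0):
  S^{-1} · (x̄ - mu_0) = (-2.6538, -4.9615),
  (x̄ - mu_0)^T · [...] = (-1.75)·(-2.6538) + (-2.75)·(-4.9615) = 18.2885.

Step 5 — scale by n: T² = 4 · 18.2885 = 73.1538.

T² ≈ 73.1538


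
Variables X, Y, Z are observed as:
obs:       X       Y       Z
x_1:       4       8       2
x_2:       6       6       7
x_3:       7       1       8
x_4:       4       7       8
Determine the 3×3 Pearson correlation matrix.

Step 1 — column means:
  mean(X) = (4 + 6 + 7 + 4) / 4 = 21/4 = 5.25
  mean(Y) = (8 + 6 + 1 + 7) / 4 = 22/4 = 5.5
  mean(Z) = (2 + 7 + 8 + 8) / 4 = 25/4 = 6.25

Step 2 — sample variances and covariances s[i,j] = (1/(n-1)) · Σ_k (x_{k,i} - mean_i) · (x_{k,j} - mean_j), with n-1 = 3:
  s[X,X] = ((-1.25)·(-1.25) + (0.75)·(0.75) + (1.75)·(1.75) + (-1.25)·(-1.25)) / 3 = 6.75/3 = 2.25
  s[X,Y] = ((-1.25)·(2.5) + (0.75)·(0.5) + (1.75)·(-4.5) + (-1.25)·(1.5)) / 3 = -12.5/3 = -4.1667
  s[X,Z] = ((-1.25)·(-4.25) + (0.75)·(0.75) + (1.75)·(1.75) + (-1.25)·(1.75)) / 3 = 6.75/3 = 2.25
  s[Y,Y] = ((2.5)·(2.5) + (0.5)·(0.5) + (-4.5)·(-4.5) + (1.5)·(1.5)) / 3 = 29/3 = 9.6667
  s[Y,Z] = ((2.5)·(-4.25) + (0.5)·(0.75) + (-4.5)·(1.75) + (1.5)·(1.75)) / 3 = -15.5/3 = -5.1667
  s[Z,Z] = ((-4.25)·(-4.25) + (0.75)·(0.75) + (1.75)·(1.75) + (1.75)·(1.75)) / 3 = 24.75/3 = 8.25
  Sample standard deviations s_i = √(s[i,i]):
  s(X) = √(2.25) = 1.5
  s(Y) = √(9.6667) = 3.1091
  s(Z) = √(8.25) = 2.8723

Step 3 — r_{ij} = s_{ij} / (s_i · s_j):
  r[X,X] = 1 (diagonal).
  r[X,Y] = -4.1667 / (1.5 · 3.1091) = -4.1667 / 4.6637 = -0.8934
  r[X,Z] = 2.25 / (1.5 · 2.8723) = 2.25 / 4.3084 = 0.5222
  r[Y,Y] = 1 (diagonal).
  r[Y,Z] = -5.1667 / (3.1091 · 2.8723) = -5.1667 / 8.9303 = -0.5786
  r[Z,Z] = 1 (diagonal).

R is symmetric with unit diagonal. Assembling:

R = [[1, -0.8934, 0.5222],
 [-0.8934, 1, -0.5786],
 [0.5222, -0.5786, 1]]
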